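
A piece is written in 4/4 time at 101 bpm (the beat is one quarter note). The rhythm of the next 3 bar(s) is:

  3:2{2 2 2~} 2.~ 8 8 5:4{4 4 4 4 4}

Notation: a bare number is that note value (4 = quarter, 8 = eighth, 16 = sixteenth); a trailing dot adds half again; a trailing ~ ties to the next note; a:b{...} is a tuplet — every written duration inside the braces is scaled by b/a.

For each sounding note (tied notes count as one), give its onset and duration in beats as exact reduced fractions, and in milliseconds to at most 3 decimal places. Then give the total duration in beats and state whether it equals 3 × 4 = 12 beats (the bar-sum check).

1) 0.0ms=0b +792.079ms=4/3b
2) 792.079ms=4/3b +792.079ms=4/3b
3) 1584.158ms=8/3b +2871.287ms=29/6b
4) 4455.446ms=15/2b +297.03ms=1/2b
5) 4752.475ms=8b +475.248ms=4/5b
6) 5227.723ms=44/5b +475.248ms=4/5b
7) 5702.97ms=48/5b +475.248ms=4/5b
8) 6178.218ms=52/5b +475.248ms=4/5b
9) 6653.465ms=56/5b +475.248ms=4/5b
Σ=12b of 12 (101bpm 4/4) — PASS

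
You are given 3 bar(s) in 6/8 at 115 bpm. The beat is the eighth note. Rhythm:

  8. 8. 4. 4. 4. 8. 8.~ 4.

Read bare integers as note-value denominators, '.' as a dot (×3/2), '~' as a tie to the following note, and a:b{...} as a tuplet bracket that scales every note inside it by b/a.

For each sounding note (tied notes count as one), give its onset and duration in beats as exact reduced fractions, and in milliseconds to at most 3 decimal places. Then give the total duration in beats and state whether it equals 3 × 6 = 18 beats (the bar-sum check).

1) 0.0ms=0b +782.609ms=3/2b
2) 782.609ms=3/2b +782.609ms=3/2b
3) 1565.217ms=3b +1565.217ms=3b
4) 3130.435ms=6b +1565.217ms=3b
5) 4695.652ms=9b +1565.217ms=3b
6) 6260.87ms=12b +782.609ms=3/2b
7) 7043.478ms=27/2b +2347.826ms=9/2b
Σ=18b of 18 (115bpm 6/8) — PASS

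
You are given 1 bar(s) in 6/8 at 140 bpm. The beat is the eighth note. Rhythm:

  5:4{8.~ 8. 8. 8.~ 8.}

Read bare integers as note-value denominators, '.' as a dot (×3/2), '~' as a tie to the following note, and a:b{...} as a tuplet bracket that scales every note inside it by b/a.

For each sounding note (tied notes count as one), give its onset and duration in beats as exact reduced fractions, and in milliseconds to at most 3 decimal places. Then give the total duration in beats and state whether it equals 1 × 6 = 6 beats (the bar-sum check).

1) 0.0ms=0b +1028.571ms=12/5b
2) 1028.571ms=12/5b +514.286ms=6/5b
3) 1542.857ms=18/5b +1028.571ms=12/5b
Σ=6b of 6 (140bpm 6/8) — PASS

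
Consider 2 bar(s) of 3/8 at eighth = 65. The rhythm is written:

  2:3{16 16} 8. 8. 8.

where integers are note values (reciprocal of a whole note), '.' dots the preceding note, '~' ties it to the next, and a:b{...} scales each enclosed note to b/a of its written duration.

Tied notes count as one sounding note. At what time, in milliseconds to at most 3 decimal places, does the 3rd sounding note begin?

1. 0.0ms @ 0 + 692.308ms (3/4)
2. 692.308ms @ 3/4 + 692.308ms (3/4)
3. 1384.615ms @ 3/2 + 1384.615ms (3/2)
4. 2769.231ms @ 3 + 1384.615ms (3/2)
5. 4153.846ms @ 9/2 + 1384.615ms (3/2)

note 3 onset = 3/2b = 1384.615ms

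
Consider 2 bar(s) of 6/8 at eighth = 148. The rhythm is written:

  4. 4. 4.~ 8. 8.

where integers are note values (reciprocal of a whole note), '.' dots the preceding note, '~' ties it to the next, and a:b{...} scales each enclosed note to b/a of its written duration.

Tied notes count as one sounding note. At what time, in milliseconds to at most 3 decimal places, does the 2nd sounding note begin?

1. 0.0ms @ 0 + 1216.216ms (3)
2. 1216.216ms @ 3 + 1216.216ms (3)
3. 2432.432ms @ 6 + 1824.324ms (9/2)
4. 4256.757ms @ 21/2 + 608.108ms (3/2)

note 2 onset = 3b = 1216.216ms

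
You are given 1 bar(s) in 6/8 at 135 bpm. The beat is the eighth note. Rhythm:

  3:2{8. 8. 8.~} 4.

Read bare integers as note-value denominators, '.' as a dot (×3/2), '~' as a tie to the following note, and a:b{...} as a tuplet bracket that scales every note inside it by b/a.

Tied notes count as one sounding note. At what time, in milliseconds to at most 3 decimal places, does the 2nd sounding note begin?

1. 0.0ms @ 0 + 444.444ms (1)
2. 444.444ms @ 1 + 444.444ms (1)
3. 888.889ms @ 2 + 1777.778ms (4)

note 2 onset = 1b = 444.444ms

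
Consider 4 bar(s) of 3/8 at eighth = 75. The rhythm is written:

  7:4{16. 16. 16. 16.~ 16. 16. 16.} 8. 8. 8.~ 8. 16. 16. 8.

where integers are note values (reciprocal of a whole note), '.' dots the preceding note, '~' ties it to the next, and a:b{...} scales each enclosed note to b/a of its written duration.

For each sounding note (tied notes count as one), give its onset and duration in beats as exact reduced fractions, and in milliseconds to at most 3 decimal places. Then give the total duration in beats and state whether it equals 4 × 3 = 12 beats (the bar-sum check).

1) 0.0ms=0b +342.857ms=3/7b
2) 342.857ms=3/7b +342.857ms=3/7b
3) 685.714ms=6/7b +342.857ms=3/7b
4) 1028.571ms=9/7b +685.714ms=6/7b
5) 1714.286ms=15/7b +342.857ms=3/7b
6) 2057.143ms=18/7b +342.857ms=3/7b
7) 2400.0ms=3b +1200.0ms=3/2b
8) 3600.0ms=9/2b +1200.0ms=3/2b
9) 4800.0ms=6b +2400.0ms=3b
10) 7200.0ms=9b +600.0ms=3/4b
11) 7800.0ms=39/4b +600.0ms=3/4b
12) 8400.0ms=21/2b +1200.0ms=3/2b
Σ=12b of 12 (75bpm 3/8) — PASS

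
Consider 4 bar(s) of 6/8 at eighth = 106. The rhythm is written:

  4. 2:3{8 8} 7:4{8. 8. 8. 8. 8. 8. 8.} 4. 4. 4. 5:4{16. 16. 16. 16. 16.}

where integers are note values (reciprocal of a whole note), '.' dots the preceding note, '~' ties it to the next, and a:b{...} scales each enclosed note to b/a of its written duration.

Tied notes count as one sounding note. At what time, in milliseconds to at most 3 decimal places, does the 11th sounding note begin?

1. 0.0ms @ 0 + 1698.113ms (3)
2. 1698.113ms @ 3 + 849.057ms (3/2)
3. 2547.17ms @ 9/2 + 849.057ms (3/2)
4. 3396.226ms @ 6 + 485.175ms (6/7)
5. 3881.402ms @ 48/7 + 485.175ms (6/7)
6. 4366.577ms @ 54/7 + 485.175ms (6/7)
7. 4851.752ms @ 60/7 + 485.175ms (6/7)
8. 5336.927ms @ 66/7 + 485.175ms (6/7)
9. 5822.102ms @ 72/7 + 485.175ms (6/7)
10. 6307.278ms @ 78/7 + 485.175ms (6/7)
11. 6792.453ms @ 12 + 1698.113ms (3)
12. 8490.566ms @ 15 + 1698.113ms (3)
13. 10188.679ms @ 18 + 1698.113ms (3)
14. 11886.792ms @ 21 + 339.623ms (3/5)
15. 12226.415ms @ 108/5 + 339.623ms (3/5)
16. 12566.038ms @ 111/5 + 339.623ms (3/5)
17. 12905.66ms @ 114/5 + 339.623ms (3/5)
18. 13245.283ms @ 117/5 + 339.623ms (3/5)

note 11 onset = 12b = 6792.453ms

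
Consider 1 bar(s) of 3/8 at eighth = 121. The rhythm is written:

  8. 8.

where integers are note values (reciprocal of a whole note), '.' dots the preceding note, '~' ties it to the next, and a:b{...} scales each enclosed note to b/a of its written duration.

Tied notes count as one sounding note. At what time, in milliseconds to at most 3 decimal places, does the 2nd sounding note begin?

1. 0.0ms @ 0 + 743.802ms (3/2)
2. 743.802ms @ 3/2 + 743.802ms (3/2)

note 2 onset = 3/2b = 743.802ms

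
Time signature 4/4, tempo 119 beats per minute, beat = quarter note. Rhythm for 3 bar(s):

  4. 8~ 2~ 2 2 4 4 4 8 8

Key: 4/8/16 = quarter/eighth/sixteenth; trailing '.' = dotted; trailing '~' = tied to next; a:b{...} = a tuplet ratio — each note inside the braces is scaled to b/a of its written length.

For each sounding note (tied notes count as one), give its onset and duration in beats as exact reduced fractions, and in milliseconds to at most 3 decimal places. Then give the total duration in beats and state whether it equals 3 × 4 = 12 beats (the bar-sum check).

1) 0.0ms=0b +756.303ms=3/2b
2) 756.303ms=3/2b +2268.908ms=9/2b
3) 3025.21ms=6b +1008.403ms=2b
4) 4033.613ms=8b +504.202ms=1b
5) 4537.815ms=9b +504.202ms=1b
6) 5042.017ms=10b +504.202ms=1b
7) 5546.218ms=11b +252.101ms=1/2b
8) 5798.319ms=23/2b +252.101ms=1/2b
Σ=12b of 12 (119bpm 4/4) — PASS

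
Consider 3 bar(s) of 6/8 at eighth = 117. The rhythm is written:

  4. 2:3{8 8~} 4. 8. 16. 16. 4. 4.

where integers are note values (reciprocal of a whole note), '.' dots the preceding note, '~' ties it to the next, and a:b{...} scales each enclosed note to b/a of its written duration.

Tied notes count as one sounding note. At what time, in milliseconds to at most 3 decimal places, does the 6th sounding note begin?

1. 0.0ms @ 0 + 1538.462ms (3)
2. 1538.462ms @ 3 + 769.231ms (3/2)
3. 2307.692ms @ 9/2 + 2307.692ms (9/2)
4. 4615.385ms @ 9 + 769.231ms (3/2)
5. 5384.615ms @ 21/2 + 384.615ms (3/4)
6. 5769.231ms @ 45/4 + 384.615ms (3/4)
7. 6153.846ms @ 12 + 1538.462ms (3)
8. 7692.308ms @ 15 + 1538.462ms (3)

note 6 onset = 45/4b = 5769.231ms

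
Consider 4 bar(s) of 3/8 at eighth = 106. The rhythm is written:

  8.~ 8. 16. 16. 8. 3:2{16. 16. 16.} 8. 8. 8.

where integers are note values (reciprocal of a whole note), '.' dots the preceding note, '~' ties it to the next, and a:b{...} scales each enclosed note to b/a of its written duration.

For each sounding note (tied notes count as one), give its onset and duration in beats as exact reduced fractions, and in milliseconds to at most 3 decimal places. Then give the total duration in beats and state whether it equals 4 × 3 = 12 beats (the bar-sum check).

1) 0.0ms=0b +1698.113ms=3b
2) 1698.113ms=3b +424.528ms=3/4b
3) 2122.642ms=15/4b +424.528ms=3/4b
4) 2547.17ms=9/2b +849.057ms=3/2b
5) 3396.226ms=6b +283.019ms=1/2b
6) 3679.245ms=13/2b +283.019ms=1/2b
7) 3962.264ms=7b +283.019ms=1/2b
8) 4245.283ms=15/2b +849.057ms=3/2b
9) 5094.34ms=9b +849.057ms=3/2b
10) 5943.396ms=21/2b +849.057ms=3/2b
Σ=12b of 12 (106bpm 3/8) — PASS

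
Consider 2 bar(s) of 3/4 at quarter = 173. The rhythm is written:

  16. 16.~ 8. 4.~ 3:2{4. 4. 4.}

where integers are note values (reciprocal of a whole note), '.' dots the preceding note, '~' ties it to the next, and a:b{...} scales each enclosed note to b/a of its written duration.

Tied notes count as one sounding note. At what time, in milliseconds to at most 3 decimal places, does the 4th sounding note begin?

1. 0.0ms @ 0 + 130.058ms (3/8)
2. 130.058ms @ 3/8 + 390.173ms (9/8)
3. 520.231ms @ 3/2 + 867.052ms (5/2)
4. 1387.283ms @ 4 + 346.821ms (1)
5. 1734.104ms @ 5 + 346.821ms (1)

note 4 onset = 4b = 1387.283ms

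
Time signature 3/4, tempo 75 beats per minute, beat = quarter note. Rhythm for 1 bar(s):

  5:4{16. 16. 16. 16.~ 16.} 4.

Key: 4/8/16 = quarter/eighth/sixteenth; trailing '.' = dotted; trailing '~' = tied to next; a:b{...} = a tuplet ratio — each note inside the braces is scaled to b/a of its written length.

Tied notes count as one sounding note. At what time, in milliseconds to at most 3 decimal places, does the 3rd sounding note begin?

note 3 onset = 3/5b = 480.0ms

1. 0.0ms @ 0 + 240.0ms (3/10)
2. 240.0ms @ 3/10 + 240.0ms (3/10)
3. 480.0ms @ 3/5 + 240.0ms (3/10)
4. 720.0ms @ 9/10 + 480.0ms (3/5)
5. 1200.0ms @ 3/2 + 1200.0ms (3/2)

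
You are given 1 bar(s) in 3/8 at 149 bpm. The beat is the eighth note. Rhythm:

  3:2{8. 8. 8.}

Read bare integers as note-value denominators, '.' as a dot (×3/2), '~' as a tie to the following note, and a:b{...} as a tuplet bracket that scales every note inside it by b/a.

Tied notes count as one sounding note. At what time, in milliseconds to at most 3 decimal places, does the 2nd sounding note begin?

note 2 onset = 1b = 402.685ms

1. 0.0ms @ 0 + 402.685ms (1)
2. 402.685ms @ 1 + 402.685ms (1)
3. 805.369ms @ 2 + 402.685ms (1)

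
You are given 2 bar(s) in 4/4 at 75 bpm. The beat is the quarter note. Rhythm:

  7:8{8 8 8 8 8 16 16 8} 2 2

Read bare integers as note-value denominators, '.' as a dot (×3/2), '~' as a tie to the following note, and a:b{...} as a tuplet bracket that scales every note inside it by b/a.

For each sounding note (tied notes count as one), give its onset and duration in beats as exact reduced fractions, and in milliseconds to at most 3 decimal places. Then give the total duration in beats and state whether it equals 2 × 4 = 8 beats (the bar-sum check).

1) 0.0ms=0b +457.143ms=4/7b
2) 457.143ms=4/7b +457.143ms=4/7b
3) 914.286ms=8/7b +457.143ms=4/7b
4) 1371.429ms=12/7b +457.143ms=4/7b
5) 1828.571ms=16/7b +457.143ms=4/7b
6) 2285.714ms=20/7b +228.571ms=2/7b
7) 2514.286ms=22/7b +228.571ms=2/7b
8) 2742.857ms=24/7b +457.143ms=4/7b
9) 3200.0ms=4b +1600.0ms=2b
10) 4800.0ms=6b +1600.0ms=2b
Σ=8b of 8 (75bpm 4/4) — PASS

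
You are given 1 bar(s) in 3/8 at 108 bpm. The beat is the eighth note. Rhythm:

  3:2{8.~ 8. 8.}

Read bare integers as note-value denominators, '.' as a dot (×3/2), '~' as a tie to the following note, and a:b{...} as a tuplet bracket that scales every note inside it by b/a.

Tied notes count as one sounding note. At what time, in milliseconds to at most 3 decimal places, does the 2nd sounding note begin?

1. 0.0ms @ 0 + 1111.111ms (2)
2. 1111.111ms @ 2 + 555.556ms (1)

note 2 onset = 2b = 1111.111ms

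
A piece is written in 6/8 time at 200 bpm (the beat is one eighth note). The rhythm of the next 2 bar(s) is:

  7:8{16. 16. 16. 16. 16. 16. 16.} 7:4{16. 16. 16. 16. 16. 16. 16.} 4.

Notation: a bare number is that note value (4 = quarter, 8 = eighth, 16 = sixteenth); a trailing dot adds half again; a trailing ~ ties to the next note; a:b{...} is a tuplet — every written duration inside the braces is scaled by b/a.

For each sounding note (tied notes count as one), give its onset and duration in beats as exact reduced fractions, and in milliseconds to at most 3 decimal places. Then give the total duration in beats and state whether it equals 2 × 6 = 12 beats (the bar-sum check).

1) 0.0ms=0b +257.143ms=6/7b
2) 257.143ms=6/7b +257.143ms=6/7b
3) 514.286ms=12/7b +257.143ms=6/7b
4) 771.429ms=18/7b +257.143ms=6/7b
5) 1028.571ms=24/7b +257.143ms=6/7b
6) 1285.714ms=30/7b +257.143ms=6/7b
7) 1542.857ms=36/7b +257.143ms=6/7b
8) 1800.0ms=6b +128.571ms=3/7b
9) 1928.571ms=45/7b +128.571ms=3/7b
10) 2057.143ms=48/7b +128.571ms=3/7b
11) 2185.714ms=51/7b +128.571ms=3/7b
12) 2314.286ms=54/7b +128.571ms=3/7b
13) 2442.857ms=57/7b +128.571ms=3/7b
14) 2571.429ms=60/7b +128.571ms=3/7b
15) 2700.0ms=9b +900.0ms=3b
Σ=12b of 12 (200bpm 6/8) — PASS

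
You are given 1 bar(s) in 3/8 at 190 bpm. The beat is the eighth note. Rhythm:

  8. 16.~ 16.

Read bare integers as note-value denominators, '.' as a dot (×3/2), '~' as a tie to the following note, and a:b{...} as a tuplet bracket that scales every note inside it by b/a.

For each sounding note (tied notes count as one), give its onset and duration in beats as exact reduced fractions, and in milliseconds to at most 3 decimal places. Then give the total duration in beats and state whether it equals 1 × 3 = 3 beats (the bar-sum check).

1) 0.0ms=0b +473.684ms=3/2b
2) 473.684ms=3/2b +473.684ms=3/2b
Σ=3b of 3 (190bpm 3/8) — PASS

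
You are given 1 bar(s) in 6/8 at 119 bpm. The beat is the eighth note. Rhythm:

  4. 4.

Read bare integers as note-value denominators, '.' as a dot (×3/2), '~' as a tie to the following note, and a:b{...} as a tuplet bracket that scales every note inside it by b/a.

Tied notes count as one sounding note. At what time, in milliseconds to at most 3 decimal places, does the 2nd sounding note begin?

note 2 onset = 3b = 1512.605ms

1. 0.0ms @ 0 + 1512.605ms (3)
2. 1512.605ms @ 3 + 1512.605ms (3)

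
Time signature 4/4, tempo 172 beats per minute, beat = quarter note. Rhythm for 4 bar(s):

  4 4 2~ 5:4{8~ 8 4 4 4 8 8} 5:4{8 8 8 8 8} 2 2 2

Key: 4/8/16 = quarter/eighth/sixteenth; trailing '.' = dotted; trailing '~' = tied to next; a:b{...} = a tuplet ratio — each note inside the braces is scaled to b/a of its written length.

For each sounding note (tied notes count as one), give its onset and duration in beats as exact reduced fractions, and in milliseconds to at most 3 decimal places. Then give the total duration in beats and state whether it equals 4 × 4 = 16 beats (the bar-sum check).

1) 0.0ms=0b +348.837ms=1b
2) 348.837ms=1b +348.837ms=1b
3) 697.674ms=2b +976.744ms=14/5b
4) 1674.419ms=24/5b +279.07ms=4/5b
5) 1953.488ms=28/5b +279.07ms=4/5b
6) 2232.558ms=32/5b +279.07ms=4/5b
7) 2511.628ms=36/5b +139.535ms=2/5b
8) 2651.163ms=38/5b +139.535ms=2/5b
9) 2790.698ms=8b +139.535ms=2/5b
10) 2930.233ms=42/5b +139.535ms=2/5b
11) 3069.767ms=44/5b +139.535ms=2/5b
12) 3209.302ms=46/5b +139.535ms=2/5b
13) 3348.837ms=48/5b +139.535ms=2/5b
14) 3488.372ms=10b +697.674ms=2b
15) 4186.047ms=12b +697.674ms=2b
16) 4883.721ms=14b +697.674ms=2b
Σ=16b of 16 (172bpm 4/4) — PASS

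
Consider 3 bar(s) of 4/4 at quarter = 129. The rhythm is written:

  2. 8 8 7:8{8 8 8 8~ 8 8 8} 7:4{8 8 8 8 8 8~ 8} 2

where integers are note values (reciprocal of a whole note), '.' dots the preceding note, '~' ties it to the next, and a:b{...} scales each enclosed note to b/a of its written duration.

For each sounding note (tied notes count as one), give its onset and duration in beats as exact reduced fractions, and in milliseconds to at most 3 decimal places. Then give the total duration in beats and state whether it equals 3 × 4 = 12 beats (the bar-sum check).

1) 0.0ms=0b +1395.349ms=3b
2) 1395.349ms=3b +232.558ms=1/2b
3) 1627.907ms=7/2b +232.558ms=1/2b
4) 1860.465ms=4b +265.781ms=4/7b
5) 2126.246ms=32/7b +265.781ms=4/7b
6) 2392.027ms=36/7b +265.781ms=4/7b
7) 2657.807ms=40/7b +531.561ms=8/7b
8) 3189.369ms=48/7b +265.781ms=4/7b
9) 3455.15ms=52/7b +265.781ms=4/7b
10) 3720.93ms=8b +132.89ms=2/7b
11) 3853.821ms=58/7b +132.89ms=2/7b
12) 3986.711ms=60/7b +132.89ms=2/7b
13) 4119.601ms=62/7b +132.89ms=2/7b
14) 4252.492ms=64/7b +132.89ms=2/7b
15) 4385.382ms=66/7b +265.781ms=4/7b
16) 4651.163ms=10b +930.233ms=2b
Σ=12b of 12 (129bpm 4/4) — PASS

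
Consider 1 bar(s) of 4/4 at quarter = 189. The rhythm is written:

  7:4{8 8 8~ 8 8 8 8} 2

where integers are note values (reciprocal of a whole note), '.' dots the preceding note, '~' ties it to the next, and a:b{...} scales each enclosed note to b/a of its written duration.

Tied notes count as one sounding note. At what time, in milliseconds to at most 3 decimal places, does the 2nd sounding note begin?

note 2 onset = 2/7b = 90.703ms

1. 0.0ms @ 0 + 90.703ms (2/7)
2. 90.703ms @ 2/7 + 90.703ms (2/7)
3. 181.406ms @ 4/7 + 181.406ms (4/7)
4. 362.812ms @ 8/7 + 90.703ms (2/7)
5. 453.515ms @ 10/7 + 90.703ms (2/7)
6. 544.218ms @ 12/7 + 90.703ms (2/7)
7. 634.921ms @ 2 + 634.921ms (2)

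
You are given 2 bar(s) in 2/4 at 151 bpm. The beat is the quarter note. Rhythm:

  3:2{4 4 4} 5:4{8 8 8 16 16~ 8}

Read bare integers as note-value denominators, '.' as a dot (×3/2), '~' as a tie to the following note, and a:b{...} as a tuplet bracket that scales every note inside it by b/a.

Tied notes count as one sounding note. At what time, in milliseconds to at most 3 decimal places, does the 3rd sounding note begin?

note 3 onset = 4/3b = 529.801ms

1. 0.0ms @ 0 + 264.901ms (2/3)
2. 264.901ms @ 2/3 + 264.901ms (2/3)
3. 529.801ms @ 4/3 + 264.901ms (2/3)
4. 794.702ms @ 2 + 158.94ms (2/5)
5. 953.642ms @ 12/5 + 158.94ms (2/5)
6. 1112.583ms @ 14/5 + 158.94ms (2/5)
7. 1271.523ms @ 16/5 + 79.47ms (1/5)
8. 1350.993ms @ 17/5 + 238.411ms (3/5)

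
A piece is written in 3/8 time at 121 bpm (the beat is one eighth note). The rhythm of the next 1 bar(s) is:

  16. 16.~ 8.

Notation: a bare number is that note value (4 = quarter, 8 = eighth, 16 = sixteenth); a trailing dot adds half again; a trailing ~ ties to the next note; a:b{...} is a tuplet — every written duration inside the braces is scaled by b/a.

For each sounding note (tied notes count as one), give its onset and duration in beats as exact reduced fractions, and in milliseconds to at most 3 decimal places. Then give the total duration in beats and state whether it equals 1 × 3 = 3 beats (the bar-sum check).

1) 0.0ms=0b +371.901ms=3/4b
2) 371.901ms=3/4b +1115.702ms=9/4b
Σ=3b of 3 (121bpm 3/8) — PASS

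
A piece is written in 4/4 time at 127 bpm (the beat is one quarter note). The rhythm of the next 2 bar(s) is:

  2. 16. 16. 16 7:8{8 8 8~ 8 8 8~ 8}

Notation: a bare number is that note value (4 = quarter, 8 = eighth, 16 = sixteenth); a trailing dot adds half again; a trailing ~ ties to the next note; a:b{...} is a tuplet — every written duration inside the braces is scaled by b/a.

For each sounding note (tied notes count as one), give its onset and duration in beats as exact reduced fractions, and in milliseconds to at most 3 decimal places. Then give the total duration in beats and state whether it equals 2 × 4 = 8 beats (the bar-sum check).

1) 0.0ms=0b +1417.323ms=3b
2) 1417.323ms=3b +177.165ms=3/8b
3) 1594.488ms=27/8b +177.165ms=3/8b
4) 1771.654ms=15/4b +118.11ms=1/4b
5) 1889.764ms=4b +269.966ms=4/7b
6) 2159.73ms=32/7b +269.966ms=4/7b
7) 2429.696ms=36/7b +539.933ms=8/7b
8) 2969.629ms=44/7b +269.966ms=4/7b
9) 3239.595ms=48/7b +539.933ms=8/7b
Σ=8b of 8 (127bpm 4/4) — PASS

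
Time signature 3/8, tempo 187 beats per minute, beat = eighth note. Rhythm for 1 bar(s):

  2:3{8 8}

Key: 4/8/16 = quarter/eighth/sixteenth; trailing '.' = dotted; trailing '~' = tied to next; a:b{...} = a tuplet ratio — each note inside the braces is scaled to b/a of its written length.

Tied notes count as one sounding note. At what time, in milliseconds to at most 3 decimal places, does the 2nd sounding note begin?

1. 0.0ms @ 0 + 481.283ms (3/2)
2. 481.283ms @ 3/2 + 481.283ms (3/2)

note 2 onset = 3/2b = 481.283ms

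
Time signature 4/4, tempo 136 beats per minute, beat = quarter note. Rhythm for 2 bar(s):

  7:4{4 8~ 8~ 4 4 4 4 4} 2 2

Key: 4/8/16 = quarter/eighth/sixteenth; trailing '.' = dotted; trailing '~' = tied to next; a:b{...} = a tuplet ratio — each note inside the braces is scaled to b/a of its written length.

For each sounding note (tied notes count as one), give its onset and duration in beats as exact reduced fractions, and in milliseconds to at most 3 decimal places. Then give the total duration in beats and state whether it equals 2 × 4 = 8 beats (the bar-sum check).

1) 0.0ms=0b +252.101ms=4/7b
2) 252.101ms=4/7b +504.202ms=8/7b
3) 756.303ms=12/7b +252.101ms=4/7b
4) 1008.403ms=16/7b +252.101ms=4/7b
5) 1260.504ms=20/7b +252.101ms=4/7b
6) 1512.605ms=24/7b +252.101ms=4/7b
7) 1764.706ms=4b +882.353ms=2b
8) 2647.059ms=6b +882.353ms=2b
Σ=8b of 8 (136bpm 4/4) — PASS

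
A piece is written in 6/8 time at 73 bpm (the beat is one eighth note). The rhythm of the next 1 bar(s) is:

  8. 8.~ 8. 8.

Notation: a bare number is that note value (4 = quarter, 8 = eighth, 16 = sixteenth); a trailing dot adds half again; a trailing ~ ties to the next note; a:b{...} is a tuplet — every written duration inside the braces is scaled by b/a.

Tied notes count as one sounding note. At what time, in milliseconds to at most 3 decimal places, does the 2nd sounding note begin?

note 2 onset = 3/2b = 1232.877ms

1. 0.0ms @ 0 + 1232.877ms (3/2)
2. 1232.877ms @ 3/2 + 2465.753ms (3)
3. 3698.63ms @ 9/2 + 1232.877ms (3/2)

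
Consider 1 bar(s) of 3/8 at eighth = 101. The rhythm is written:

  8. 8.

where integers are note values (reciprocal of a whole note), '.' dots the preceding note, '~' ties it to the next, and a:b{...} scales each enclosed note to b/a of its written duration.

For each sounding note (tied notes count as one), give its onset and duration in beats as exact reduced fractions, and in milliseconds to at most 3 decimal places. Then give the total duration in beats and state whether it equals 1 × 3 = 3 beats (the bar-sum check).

1) 0.0ms=0b +891.089ms=3/2b
2) 891.089ms=3/2b +891.089ms=3/2b
Σ=3b of 3 (101bpm 3/8) — PASS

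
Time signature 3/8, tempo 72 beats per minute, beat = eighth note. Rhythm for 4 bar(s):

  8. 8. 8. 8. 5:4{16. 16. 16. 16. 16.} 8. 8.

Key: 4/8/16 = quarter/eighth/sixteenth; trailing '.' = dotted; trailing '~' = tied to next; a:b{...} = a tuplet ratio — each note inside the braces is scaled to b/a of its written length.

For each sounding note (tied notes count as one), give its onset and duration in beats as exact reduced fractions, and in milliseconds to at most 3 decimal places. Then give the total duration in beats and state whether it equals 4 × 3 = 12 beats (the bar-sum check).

1) 0.0ms=0b +1250.0ms=3/2b
2) 1250.0ms=3/2b +1250.0ms=3/2b
3) 2500.0ms=3b +1250.0ms=3/2b
4) 3750.0ms=9/2b +1250.0ms=3/2b
5) 5000.0ms=6b +500.0ms=3/5b
6) 5500.0ms=33/5b +500.0ms=3/5b
7) 6000.0ms=36/5b +500.0ms=3/5b
8) 6500.0ms=39/5b +500.0ms=3/5b
9) 7000.0ms=42/5b +500.0ms=3/5b
10) 7500.0ms=9b +1250.0ms=3/2b
11) 8750.0ms=21/2b +1250.0ms=3/2b
Σ=12b of 12 (72bpm 3/8) — PASS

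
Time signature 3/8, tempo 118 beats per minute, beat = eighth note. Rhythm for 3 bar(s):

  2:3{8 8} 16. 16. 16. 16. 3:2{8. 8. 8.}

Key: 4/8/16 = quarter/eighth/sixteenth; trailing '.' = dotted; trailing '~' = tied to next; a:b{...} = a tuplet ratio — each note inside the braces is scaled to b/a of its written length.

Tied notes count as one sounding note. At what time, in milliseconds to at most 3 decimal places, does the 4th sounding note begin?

note 4 onset = 15/4b = 1906.78ms

1. 0.0ms @ 0 + 762.712ms (3/2)
2. 762.712ms @ 3/2 + 762.712ms (3/2)
3. 1525.424ms @ 3 + 381.356ms (3/4)
4. 1906.78ms @ 15/4 + 381.356ms (3/4)
5. 2288.136ms @ 9/2 + 381.356ms (3/4)
6. 2669.492ms @ 21/4 + 381.356ms (3/4)
7. 3050.847ms @ 6 + 508.475ms (1)
8. 3559.322ms @ 7 + 508.475ms (1)
9. 4067.797ms @ 8 + 508.475ms (1)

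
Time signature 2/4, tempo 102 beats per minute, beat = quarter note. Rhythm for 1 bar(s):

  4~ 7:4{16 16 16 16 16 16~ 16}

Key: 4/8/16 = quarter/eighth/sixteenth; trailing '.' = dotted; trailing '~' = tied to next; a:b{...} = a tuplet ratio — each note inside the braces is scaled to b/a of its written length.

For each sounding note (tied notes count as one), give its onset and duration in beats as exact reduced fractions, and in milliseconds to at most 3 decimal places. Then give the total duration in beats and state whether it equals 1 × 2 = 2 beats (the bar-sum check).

1) 0.0ms=0b +672.269ms=8/7b
2) 672.269ms=8/7b +84.034ms=1/7b
3) 756.303ms=9/7b +84.034ms=1/7b
4) 840.336ms=10/7b +84.034ms=1/7b
5) 924.37ms=11/7b +84.034ms=1/7b
6) 1008.403ms=12/7b +168.067ms=2/7b
Σ=2b of 2 (102bpm 2/4) — PASS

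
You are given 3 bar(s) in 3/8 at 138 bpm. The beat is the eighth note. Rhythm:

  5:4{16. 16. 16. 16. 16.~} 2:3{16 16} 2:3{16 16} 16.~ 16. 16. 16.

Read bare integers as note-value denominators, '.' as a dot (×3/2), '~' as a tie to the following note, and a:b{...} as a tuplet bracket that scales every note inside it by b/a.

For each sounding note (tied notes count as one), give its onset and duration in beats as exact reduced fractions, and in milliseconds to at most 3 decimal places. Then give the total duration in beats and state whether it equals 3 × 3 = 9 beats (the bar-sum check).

1) 0.0ms=0b +260.87ms=3/5b
2) 260.87ms=3/5b +260.87ms=3/5b
3) 521.739ms=6/5b +260.87ms=3/5b
4) 782.609ms=9/5b +260.87ms=3/5b
5) 1043.478ms=12/5b +586.957ms=27/20b
6) 1630.435ms=15/4b +326.087ms=3/4b
7) 1956.522ms=9/2b +326.087ms=3/4b
8) 2282.609ms=21/4b +326.087ms=3/4b
9) 2608.696ms=6b +652.174ms=3/2b
10) 3260.87ms=15/2b +326.087ms=3/4b
11) 3586.957ms=33/4b +326.087ms=3/4b
Σ=9b of 9 (138bpm 3/8) — PASS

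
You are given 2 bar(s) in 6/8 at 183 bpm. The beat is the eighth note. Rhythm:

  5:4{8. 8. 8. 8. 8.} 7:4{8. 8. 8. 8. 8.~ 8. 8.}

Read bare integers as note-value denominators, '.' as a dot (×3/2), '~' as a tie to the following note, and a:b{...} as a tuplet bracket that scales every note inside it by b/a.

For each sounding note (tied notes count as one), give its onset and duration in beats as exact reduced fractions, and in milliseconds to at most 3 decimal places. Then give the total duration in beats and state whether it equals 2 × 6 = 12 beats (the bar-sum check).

1) 0.0ms=0b +393.443ms=6/5b
2) 393.443ms=6/5b +393.443ms=6/5b
3) 786.885ms=12/5b +393.443ms=6/5b
4) 1180.328ms=18/5b +393.443ms=6/5b
5) 1573.77ms=24/5b +393.443ms=6/5b
6) 1967.213ms=6b +281.03ms=6/7b
7) 2248.244ms=48/7b +281.03ms=6/7b
8) 2529.274ms=54/7b +281.03ms=6/7b
9) 2810.304ms=60/7b +281.03ms=6/7b
10) 3091.335ms=66/7b +562.061ms=12/7b
11) 3653.396ms=78/7b +281.03ms=6/7b
Σ=12b of 12 (183bpm 6/8) — PASS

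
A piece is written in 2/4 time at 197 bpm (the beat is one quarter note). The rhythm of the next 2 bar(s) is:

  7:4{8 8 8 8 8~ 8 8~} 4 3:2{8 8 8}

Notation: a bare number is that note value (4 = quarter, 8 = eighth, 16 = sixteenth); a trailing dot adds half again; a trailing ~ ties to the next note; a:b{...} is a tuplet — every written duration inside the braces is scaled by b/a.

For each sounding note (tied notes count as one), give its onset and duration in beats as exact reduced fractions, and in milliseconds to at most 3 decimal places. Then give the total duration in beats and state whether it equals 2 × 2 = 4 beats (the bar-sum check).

1) 0.0ms=0b +87.02ms=2/7b
2) 87.02ms=2/7b +87.02ms=2/7b
3) 174.039ms=4/7b +87.02ms=2/7b
4) 261.059ms=6/7b +87.02ms=2/7b
5) 348.078ms=8/7b +174.039ms=4/7b
6) 522.117ms=12/7b +391.588ms=9/7b
7) 913.706ms=3b +101.523ms=1/3b
8) 1015.228ms=10/3b +101.523ms=1/3b
9) 1116.751ms=11/3b +101.523ms=1/3b
Σ=4b of 4 (197bpm 2/4) — PASS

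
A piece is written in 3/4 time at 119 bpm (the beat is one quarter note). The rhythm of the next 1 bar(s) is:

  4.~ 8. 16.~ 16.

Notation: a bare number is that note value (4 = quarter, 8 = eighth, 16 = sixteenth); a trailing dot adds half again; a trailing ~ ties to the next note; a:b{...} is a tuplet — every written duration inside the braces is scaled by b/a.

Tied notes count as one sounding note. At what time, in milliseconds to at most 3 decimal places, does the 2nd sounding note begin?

1. 0.0ms @ 0 + 1134.454ms (9/4)
2. 1134.454ms @ 9/4 + 378.151ms (3/4)

note 2 onset = 9/4b = 1134.454ms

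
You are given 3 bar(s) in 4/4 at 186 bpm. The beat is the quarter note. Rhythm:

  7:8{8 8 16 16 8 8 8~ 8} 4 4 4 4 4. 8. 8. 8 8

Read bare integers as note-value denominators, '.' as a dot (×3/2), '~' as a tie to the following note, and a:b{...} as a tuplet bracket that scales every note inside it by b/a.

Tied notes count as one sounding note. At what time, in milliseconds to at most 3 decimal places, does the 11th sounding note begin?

1. 0.0ms @ 0 + 184.332ms (4/7)
2. 184.332ms @ 4/7 + 184.332ms (4/7)
3. 368.664ms @ 8/7 + 92.166ms (2/7)
4. 460.829ms @ 10/7 + 92.166ms (2/7)
5. 552.995ms @ 12/7 + 184.332ms (4/7)
6. 737.327ms @ 16/7 + 184.332ms (4/7)
7. 921.659ms @ 20/7 + 368.664ms (8/7)
8. 1290.323ms @ 4 + 322.581ms (1)
9. 1612.903ms @ 5 + 322.581ms (1)
10. 1935.484ms @ 6 + 322.581ms (1)
11. 2258.065ms @ 7 + 322.581ms (1)
12. 2580.645ms @ 8 + 483.871ms (3/2)
13. 3064.516ms @ 19/2 + 241.935ms (3/4)
14. 3306.452ms @ 41/4 + 241.935ms (3/4)
15. 3548.387ms @ 11 + 161.29ms (1/2)
16. 3709.677ms @ 23/2 + 161.29ms (1/2)

note 11 onset = 7b = 2258.065ms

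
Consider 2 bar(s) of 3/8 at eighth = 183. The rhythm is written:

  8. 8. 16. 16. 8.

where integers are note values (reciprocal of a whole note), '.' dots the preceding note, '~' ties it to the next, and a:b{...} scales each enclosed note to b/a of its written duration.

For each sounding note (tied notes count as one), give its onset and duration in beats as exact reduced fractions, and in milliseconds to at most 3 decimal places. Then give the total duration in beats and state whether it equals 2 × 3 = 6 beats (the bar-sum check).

1) 0.0ms=0b +491.803ms=3/2b
2) 491.803ms=3/2b +491.803ms=3/2b
3) 983.607ms=3b +245.902ms=3/4b
4) 1229.508ms=15/4b +245.902ms=3/4b
5) 1475.41ms=9/2b +491.803ms=3/2b
Σ=6b of 6 (183bpm 3/8) — PASS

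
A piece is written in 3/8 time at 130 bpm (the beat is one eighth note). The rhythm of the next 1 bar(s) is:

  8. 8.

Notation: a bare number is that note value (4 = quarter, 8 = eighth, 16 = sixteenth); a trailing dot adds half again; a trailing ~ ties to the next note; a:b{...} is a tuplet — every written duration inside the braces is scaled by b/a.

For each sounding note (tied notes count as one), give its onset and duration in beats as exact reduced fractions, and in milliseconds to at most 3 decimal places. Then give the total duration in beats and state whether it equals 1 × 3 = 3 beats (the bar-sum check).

1) 0.0ms=0b +692.308ms=3/2b
2) 692.308ms=3/2b +692.308ms=3/2b
Σ=3b of 3 (130bpm 3/8) — PASS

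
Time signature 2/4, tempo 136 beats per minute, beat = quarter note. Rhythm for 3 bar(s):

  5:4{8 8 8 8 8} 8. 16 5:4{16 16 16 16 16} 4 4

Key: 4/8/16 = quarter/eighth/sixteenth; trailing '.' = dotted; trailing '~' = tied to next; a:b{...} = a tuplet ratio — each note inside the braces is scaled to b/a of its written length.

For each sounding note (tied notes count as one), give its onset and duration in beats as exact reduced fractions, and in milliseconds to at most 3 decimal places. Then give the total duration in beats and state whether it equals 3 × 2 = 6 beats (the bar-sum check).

1) 0.0ms=0b +176.471ms=2/5b
2) 176.471ms=2/5b +176.471ms=2/5b
3) 352.941ms=4/5b +176.471ms=2/5b
4) 529.412ms=6/5b +176.471ms=2/5b
5) 705.882ms=8/5b +176.471ms=2/5b
6) 882.353ms=2b +330.882ms=3/4b
7) 1213.235ms=11/4b +110.294ms=1/4b
8) 1323.529ms=3b +88.235ms=1/5b
9) 1411.765ms=16/5b +88.235ms=1/5b
10) 1500.0ms=17/5b +88.235ms=1/5b
11) 1588.235ms=18/5b +88.235ms=1/5b
12) 1676.471ms=19/5b +88.235ms=1/5b
13) 1764.706ms=4b +441.176ms=1b
14) 2205.882ms=5b +441.176ms=1b
Σ=6b of 6 (136bpm 2/4) — PASS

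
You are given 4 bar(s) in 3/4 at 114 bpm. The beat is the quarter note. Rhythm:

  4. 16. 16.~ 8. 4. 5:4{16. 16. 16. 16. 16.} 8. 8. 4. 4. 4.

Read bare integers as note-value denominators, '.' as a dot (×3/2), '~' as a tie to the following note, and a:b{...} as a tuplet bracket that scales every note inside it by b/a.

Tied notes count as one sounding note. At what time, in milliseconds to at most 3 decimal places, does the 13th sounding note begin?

note 13 onset = 9b = 4736.842ms

1. 0.0ms @ 0 + 789.474ms (3/2)
2. 789.474ms @ 3/2 + 197.368ms (3/8)
3. 986.842ms @ 15/8 + 592.105ms (9/8)
4. 1578.947ms @ 3 + 789.474ms (3/2)
5. 2368.421ms @ 9/2 + 157.895ms (3/10)
6. 2526.316ms @ 24/5 + 157.895ms (3/10)
7. 2684.211ms @ 51/10 + 157.895ms (3/10)
8. 2842.105ms @ 27/5 + 157.895ms (3/10)
9. 3000.0ms @ 57/10 + 157.895ms (3/10)
10. 3157.895ms @ 6 + 394.737ms (3/4)
11. 3552.632ms @ 27/4 + 394.737ms (3/4)
12. 3947.368ms @ 15/2 + 789.474ms (3/2)
13. 4736.842ms @ 9 + 789.474ms (3/2)
14. 5526.316ms @ 21/2 + 789.474ms (3/2)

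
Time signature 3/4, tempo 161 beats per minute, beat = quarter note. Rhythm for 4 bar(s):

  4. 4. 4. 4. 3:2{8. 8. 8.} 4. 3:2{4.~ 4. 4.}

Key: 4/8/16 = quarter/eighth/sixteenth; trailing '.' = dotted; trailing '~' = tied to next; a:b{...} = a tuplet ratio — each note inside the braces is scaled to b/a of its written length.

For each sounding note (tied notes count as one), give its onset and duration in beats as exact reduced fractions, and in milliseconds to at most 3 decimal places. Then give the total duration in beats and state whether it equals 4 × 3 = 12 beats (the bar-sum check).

1) 0.0ms=0b +559.006ms=3/2b
2) 559.006ms=3/2b +559.006ms=3/2b
3) 1118.012ms=3b +559.006ms=3/2b
4) 1677.019ms=9/2b +559.006ms=3/2b
5) 2236.025ms=6b +186.335ms=1/2b
6) 2422.36ms=13/2b +186.335ms=1/2b
7) 2608.696ms=7b +186.335ms=1/2b
8) 2795.031ms=15/2b +559.006ms=3/2b
9) 3354.037ms=9b +745.342ms=2b
10) 4099.379ms=11b +372.671ms=1b
Σ=12b of 12 (161bpm 3/4) — PASS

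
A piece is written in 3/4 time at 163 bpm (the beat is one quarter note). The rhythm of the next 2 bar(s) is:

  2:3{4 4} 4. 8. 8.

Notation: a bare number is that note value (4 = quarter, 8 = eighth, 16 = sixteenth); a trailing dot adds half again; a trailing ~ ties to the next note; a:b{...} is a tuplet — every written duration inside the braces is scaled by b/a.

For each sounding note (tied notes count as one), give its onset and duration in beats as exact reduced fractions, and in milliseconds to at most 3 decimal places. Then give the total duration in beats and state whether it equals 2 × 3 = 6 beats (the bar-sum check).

1) 0.0ms=0b +552.147ms=3/2b
2) 552.147ms=3/2b +552.147ms=3/2b
3) 1104.294ms=3b +552.147ms=3/2b
4) 1656.442ms=9/2b +276.074ms=3/4b
5) 1932.515ms=21/4b +276.074ms=3/4b
Σ=6b of 6 (163bpm 3/4) — PASS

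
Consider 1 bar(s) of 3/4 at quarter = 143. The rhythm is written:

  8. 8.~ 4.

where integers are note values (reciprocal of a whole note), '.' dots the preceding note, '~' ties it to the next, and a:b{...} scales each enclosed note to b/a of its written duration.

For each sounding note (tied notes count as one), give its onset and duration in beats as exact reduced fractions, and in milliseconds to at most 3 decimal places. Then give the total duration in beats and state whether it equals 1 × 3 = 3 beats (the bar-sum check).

1) 0.0ms=0b +314.685ms=3/4b
2) 314.685ms=3/4b +944.056ms=9/4b
Σ=3b of 3 (143bpm 3/4) — PASS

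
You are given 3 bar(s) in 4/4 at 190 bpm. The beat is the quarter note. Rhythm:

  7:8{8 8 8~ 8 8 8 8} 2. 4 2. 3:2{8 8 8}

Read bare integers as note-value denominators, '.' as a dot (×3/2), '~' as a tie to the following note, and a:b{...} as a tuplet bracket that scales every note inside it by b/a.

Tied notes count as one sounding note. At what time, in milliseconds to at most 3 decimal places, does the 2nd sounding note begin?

1. 0.0ms @ 0 + 180.451ms (4/7)
2. 180.451ms @ 4/7 + 180.451ms (4/7)
3. 360.902ms @ 8/7 + 360.902ms (8/7)
4. 721.805ms @ 16/7 + 180.451ms (4/7)
5. 902.256ms @ 20/7 + 180.451ms (4/7)
6. 1082.707ms @ 24/7 + 180.451ms (4/7)
7. 1263.158ms @ 4 + 947.368ms (3)
8. 2210.526ms @ 7 + 315.789ms (1)
9. 2526.316ms @ 8 + 947.368ms (3)
10. 3473.684ms @ 11 + 105.263ms (1/3)
11. 3578.947ms @ 34/3 + 105.263ms (1/3)
12. 3684.211ms @ 35/3 + 105.263ms (1/3)

note 2 onset = 4/7b = 180.451ms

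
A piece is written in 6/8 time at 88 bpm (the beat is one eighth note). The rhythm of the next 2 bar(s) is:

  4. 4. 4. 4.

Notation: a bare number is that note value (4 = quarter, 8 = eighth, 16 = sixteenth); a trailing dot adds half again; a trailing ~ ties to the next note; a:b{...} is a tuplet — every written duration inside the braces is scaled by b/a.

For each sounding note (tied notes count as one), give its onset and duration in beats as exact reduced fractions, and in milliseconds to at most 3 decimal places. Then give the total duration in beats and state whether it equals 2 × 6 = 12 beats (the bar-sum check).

1) 0.0ms=0b +2045.455ms=3b
2) 2045.455ms=3b +2045.455ms=3b
3) 4090.909ms=6b +2045.455ms=3b
4) 6136.364ms=9b +2045.455ms=3b
Σ=12b of 12 (88bpm 6/8) — PASS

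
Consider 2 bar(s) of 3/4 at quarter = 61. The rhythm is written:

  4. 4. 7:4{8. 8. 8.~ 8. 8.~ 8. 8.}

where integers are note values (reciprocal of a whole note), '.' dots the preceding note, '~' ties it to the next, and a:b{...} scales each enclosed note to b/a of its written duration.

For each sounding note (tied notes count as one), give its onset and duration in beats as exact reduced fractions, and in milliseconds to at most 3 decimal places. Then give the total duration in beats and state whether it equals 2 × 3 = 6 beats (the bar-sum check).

1) 0.0ms=0b +1475.41ms=3/2b
2) 1475.41ms=3/2b +1475.41ms=3/2b
3) 2950.82ms=3b +421.546ms=3/7b
4) 3372.365ms=24/7b +421.546ms=3/7b
5) 3793.911ms=27/7b +843.091ms=6/7b
6) 4637.002ms=33/7b +843.091ms=6/7b
7) 5480.094ms=39/7b +421.546ms=3/7b
Σ=6b of 6 (61bpm 3/4) — PASS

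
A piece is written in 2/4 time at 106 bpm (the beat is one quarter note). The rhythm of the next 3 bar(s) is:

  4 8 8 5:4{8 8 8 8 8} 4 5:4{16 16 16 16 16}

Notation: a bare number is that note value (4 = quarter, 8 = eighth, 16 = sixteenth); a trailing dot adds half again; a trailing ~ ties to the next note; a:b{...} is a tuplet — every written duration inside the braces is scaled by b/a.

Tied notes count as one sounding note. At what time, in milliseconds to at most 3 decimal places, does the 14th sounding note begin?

note 14 onset = 29/5b = 3283.019ms

1. 0.0ms @ 0 + 566.038ms (1)
2. 566.038ms @ 1 + 283.019ms (1/2)
3. 849.057ms @ 3/2 + 283.019ms (1/2)
4. 1132.075ms @ 2 + 226.415ms (2/5)
5. 1358.491ms @ 12/5 + 226.415ms (2/5)
6. 1584.906ms @ 14/5 + 226.415ms (2/5)
7. 1811.321ms @ 16/5 + 226.415ms (2/5)
8. 2037.736ms @ 18/5 + 226.415ms (2/5)
9. 2264.151ms @ 4 + 566.038ms (1)
10. 2830.189ms @ 5 + 113.208ms (1/5)
11. 2943.396ms @ 26/5 + 113.208ms (1/5)
12. 3056.604ms @ 27/5 + 113.208ms (1/5)
13. 3169.811ms @ 28/5 + 113.208ms (1/5)
14. 3283.019ms @ 29/5 + 113.208ms (1/5)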